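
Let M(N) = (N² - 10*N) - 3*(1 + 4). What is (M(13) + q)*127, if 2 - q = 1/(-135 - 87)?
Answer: 733171/222 ≈ 3302.6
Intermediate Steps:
M(N) = -15 + N² - 10*N (M(N) = (N² - 10*N) - 3*5 = (N² - 10*N) - 15 = -15 + N² - 10*N)
q = 445/222 (q = 2 - 1/(-135 - 87) = 2 - 1/(-222) = 2 - 1*(-1/222) = 2 + 1/222 = 445/222 ≈ 2.0045)
(M(13) + q)*127 = ((-15 + 13² - 10*13) + 445/222)*127 = ((-15 + 169 - 130) + 445/222)*127 = (24 + 445/222)*127 = (5773/222)*127 = 733171/222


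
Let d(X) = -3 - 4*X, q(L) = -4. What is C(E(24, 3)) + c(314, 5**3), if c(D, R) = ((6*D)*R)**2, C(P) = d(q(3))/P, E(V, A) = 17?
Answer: 942824250013/17 ≈ 5.5460e+10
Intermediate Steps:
C(P) = 13/P (C(P) = (-3 - 4*(-4))/P = (-3 + 16)/P = 13/P)
c(D, R) = 36*D**2*R**2 (c(D, R) = (6*D*R)**2 = 36*D**2*R**2)
C(E(24, 3)) + c(314, 5**3) = 13/17 + 36*314**2*(5**3)**2 = 13*(1/17) + 36*98596*125**2 = 13/17 + 36*98596*15625 = 13/17 + 55460250000 = 942824250013/17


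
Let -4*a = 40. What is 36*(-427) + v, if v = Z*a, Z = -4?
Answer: -15332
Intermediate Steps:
a = -10 (a = -1/4*40 = -10)
v = 40 (v = -4*(-10) = 40)
36*(-427) + v = 36*(-427) + 40 = -15372 + 40 = -15332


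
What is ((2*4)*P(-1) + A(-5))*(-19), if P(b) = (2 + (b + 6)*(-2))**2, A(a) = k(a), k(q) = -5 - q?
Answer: -9728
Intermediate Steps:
A(a) = -5 - a
P(b) = (-10 - 2*b)**2 (P(b) = (2 + (6 + b)*(-2))**2 = (2 + (-12 - 2*b))**2 = (-10 - 2*b)**2)
((2*4)*P(-1) + A(-5))*(-19) = ((2*4)*(4*(5 - 1)**2) + (-5 - 1*(-5)))*(-19) = (8*(4*4**2) + (-5 + 5))*(-19) = (8*(4*16) + 0)*(-19) = (8*64 + 0)*(-19) = (512 + 0)*(-19) = 512*(-19) = -9728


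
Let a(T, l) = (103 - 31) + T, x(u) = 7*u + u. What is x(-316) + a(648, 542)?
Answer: -1808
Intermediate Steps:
x(u) = 8*u
a(T, l) = 72 + T
x(-316) + a(648, 542) = 8*(-316) + (72 + 648) = -2528 + 720 = -1808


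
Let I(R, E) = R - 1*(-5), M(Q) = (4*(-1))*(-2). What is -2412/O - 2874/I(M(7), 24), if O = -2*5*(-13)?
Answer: -15576/65 ≈ -239.63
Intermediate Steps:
M(Q) = 8 (M(Q) = -4*(-2) = 8)
I(R, E) = 5 + R (I(R, E) = R + 5 = 5 + R)
O = 130 (O = -10*(-13) = 130)
-2412/O - 2874/I(M(7), 24) = -2412/130 - 2874/(5 + 8) = -2412*1/130 - 2874/13 = -1206/65 - 2874*1/13 = -1206/65 - 2874/13 = -15576/65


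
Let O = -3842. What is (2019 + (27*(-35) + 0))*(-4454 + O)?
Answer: -8909904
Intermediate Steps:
(2019 + (27*(-35) + 0))*(-4454 + O) = (2019 + (27*(-35) + 0))*(-4454 - 3842) = (2019 + (-945 + 0))*(-8296) = (2019 - 945)*(-8296) = 1074*(-8296) = -8909904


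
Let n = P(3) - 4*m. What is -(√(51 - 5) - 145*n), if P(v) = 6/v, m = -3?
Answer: 2030 - √46 ≈ 2023.2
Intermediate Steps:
n = 14 (n = 6/3 - 4*(-3) = 6*(⅓) + 12 = 2 + 12 = 14)
-(√(51 - 5) - 145*n) = -(√(51 - 5) - 145*14) = -(√46 - 2030) = -(-2030 + √46) = 2030 - √46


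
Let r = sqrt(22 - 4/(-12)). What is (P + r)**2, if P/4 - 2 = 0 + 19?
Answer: (252 + sqrt(201))**2/9 ≈ 7872.3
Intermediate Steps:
P = 84 (P = 8 + 4*(0 + 19) = 8 + 4*19 = 8 + 76 = 84)
r = sqrt(201)/3 (r = sqrt(22 - 4*(-1/12)) = sqrt(22 + 1/3) = sqrt(67/3) = sqrt(201)/3 ≈ 4.7258)
(P + r)**2 = (84 + sqrt(201)/3)**2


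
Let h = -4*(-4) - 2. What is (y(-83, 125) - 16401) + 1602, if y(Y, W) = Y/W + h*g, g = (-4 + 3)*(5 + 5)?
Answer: -1867458/125 ≈ -14940.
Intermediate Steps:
h = 14 (h = 16 - 2 = 14)
g = -10 (g = -1*10 = -10)
y(Y, W) = -140 + Y/W (y(Y, W) = Y/W + 14*(-10) = Y/W - 140 = -140 + Y/W)
(y(-83, 125) - 16401) + 1602 = ((-140 - 83/125) - 16401) + 1602 = (-17583/125 - 16401) + 1602 = -2067708/125 + 1602 = -1867458/125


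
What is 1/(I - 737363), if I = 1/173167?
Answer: -173167/127686938620 ≈ -1.3562e-6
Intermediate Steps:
I = 1/173167 ≈ 5.7748e-6
1/(I - 737363) = 1/(1/173167 - 737363) = 1/(-127686938620/173167) = -173167/127686938620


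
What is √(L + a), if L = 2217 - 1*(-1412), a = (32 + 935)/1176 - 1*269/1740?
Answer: √59829990190/4060 ≈ 60.247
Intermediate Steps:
a = 37951/56840 (a = 967*(1/1176) - 269*1/1740 = 967/1176 - 269/1740 = 37951/56840 ≈ 0.66768)
L = 3629 (L = 2217 + 1412 = 3629)
√(L + a) = √(3629 + 37951/56840) = √(206310311/56840) = √59829990190/4060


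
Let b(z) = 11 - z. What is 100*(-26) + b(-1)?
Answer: -2588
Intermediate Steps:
100*(-26) + b(-1) = 100*(-26) + (11 - 1*(-1)) = -2600 + (11 + 1) = -2600 + 12 = -2588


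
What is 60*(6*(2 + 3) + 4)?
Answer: 2040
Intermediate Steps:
60*(6*(2 + 3) + 4) = 60*(6*5 + 4) = 60*(30 + 4) = 60*34 = 2040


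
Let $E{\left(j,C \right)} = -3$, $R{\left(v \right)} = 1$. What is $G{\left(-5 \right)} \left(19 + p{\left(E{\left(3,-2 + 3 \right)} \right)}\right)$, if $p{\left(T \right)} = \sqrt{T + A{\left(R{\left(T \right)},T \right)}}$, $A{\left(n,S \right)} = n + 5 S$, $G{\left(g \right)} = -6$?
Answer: $-114 - 6 i \sqrt{17} \approx -114.0 - 24.739 i$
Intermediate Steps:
$p{\left(T \right)} = \sqrt{1 + 6 T}$ ($p{\left(T \right)} = \sqrt{T + \left(1 + 5 T\right)} = \sqrt{1 + 6 T}$)
$G{\left(-5 \right)} \left(19 + p{\left(E{\left(3,-2 + 3 \right)} \right)}\right) = - 6 \left(19 + \sqrt{1 + 6 \left(-3\right)}\right) = - 6 \left(19 + \sqrt{1 - 18}\right) = - 6 \left(19 + \sqrt{-17}\right) = - 6 \left(19 + i \sqrt{17}\right) = -114 - 6 i \sqrt{17}$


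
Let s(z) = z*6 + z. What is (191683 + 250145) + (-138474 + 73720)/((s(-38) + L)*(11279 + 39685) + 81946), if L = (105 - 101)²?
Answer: 2796562287733/6329527 ≈ 4.4183e+5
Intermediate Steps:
L = 16 (L = 4² = 16)
s(z) = 7*z (s(z) = 6*z + z = 7*z)
(191683 + 250145) + (-138474 + 73720)/((s(-38) + L)*(11279 + 39685) + 81946) = (191683 + 250145) + (-138474 + 73720)/((7*(-38) + 16)*(11279 + 39685) + 81946) = 441828 - 64754/((-266 + 16)*50964 + 81946) = 441828 - 64754/(-250*50964 + 81946) = 441828 - 64754/(-12741000 + 81946) = 441828 - 64754/(-12659054) = 441828 - 64754*(-1/12659054) = 441828 + 32377/6329527 = 2796562287733/6329527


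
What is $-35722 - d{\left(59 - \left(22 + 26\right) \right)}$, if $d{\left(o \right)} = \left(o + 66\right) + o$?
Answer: $-35810$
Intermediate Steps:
$d{\left(o \right)} = 66 + 2 o$ ($d{\left(o \right)} = \left(66 + o\right) + o = 66 + 2 o$)
$-35722 - d{\left(59 - \left(22 + 26\right) \right)} = -35722 - \left(66 + 2 \left(59 - \left(22 + 26\right)\right)\right) = -35722 - \left(66 + 2 \left(59 - 48\right)\right) = -35722 - \left(66 + 2 \cdot 11\right) = -35722 - \left(66 + 22\right) = -35722 - 88 = -35810$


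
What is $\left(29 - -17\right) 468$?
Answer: $21528$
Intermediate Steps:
$\left(29 - -17\right) 468 = \left(29 + 17\right) 468 = 46 \cdot 468 = 21528$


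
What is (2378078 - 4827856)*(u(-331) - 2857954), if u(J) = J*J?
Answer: 6732952706754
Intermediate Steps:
u(J) = J²
(2378078 - 4827856)*(u(-331) - 2857954) = (2378078 - 4827856)*((-331)² - 2857954) = -2449778*(109561 - 2857954) = -2449778*(-2748393) = 6732952706754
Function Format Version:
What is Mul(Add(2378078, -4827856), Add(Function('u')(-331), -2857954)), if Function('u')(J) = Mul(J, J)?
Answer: 6732952706754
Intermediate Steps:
Function('u')(J) = Pow(J, 2)
Mul(Add(2378078, -4827856), Add(Function('u')(-331), -2857954)) = Mul(Add(2378078, -4827856), Add(Pow(-331, 2), -2857954)) = Mul(-2449778, Add(109561, -2857954)) = Mul(-2449778, -2748393) = 6732952706754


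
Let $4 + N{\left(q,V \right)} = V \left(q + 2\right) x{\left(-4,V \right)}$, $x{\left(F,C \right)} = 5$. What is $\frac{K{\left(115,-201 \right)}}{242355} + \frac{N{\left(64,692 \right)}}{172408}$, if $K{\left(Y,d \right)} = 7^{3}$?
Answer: $\frac{13850588581}{10445985210} \approx 1.3259$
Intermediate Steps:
$K{\left(Y,d \right)} = 343$
$N{\left(q,V \right)} = -4 + 5 V \left(2 + q\right)$ ($N{\left(q,V \right)} = -4 + V \left(q + 2\right) 5 = -4 + V \left(2 + q\right) 5 = -4 + 5 V \left(2 + q\right)$)
$\frac{K{\left(115,-201 \right)}}{242355} + \frac{N{\left(64,692 \right)}}{172408} = \frac{343}{242355} + \frac{-4 + 10 \cdot 692 + 5 \cdot 692 \cdot 64}{172408} = 343 \cdot \frac{1}{242355} + \left(-4 + 6920 + 221440\right) \frac{1}{172408} = \frac{343}{242355} + 228356 \cdot \frac{1}{172408} = \frac{343}{242355} + \frac{57089}{43102} = \frac{13850588581}{10445985210}$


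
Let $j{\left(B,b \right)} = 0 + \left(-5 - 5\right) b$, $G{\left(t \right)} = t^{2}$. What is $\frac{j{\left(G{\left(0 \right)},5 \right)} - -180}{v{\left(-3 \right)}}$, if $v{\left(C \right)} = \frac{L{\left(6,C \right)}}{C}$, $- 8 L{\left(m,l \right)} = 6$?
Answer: $520$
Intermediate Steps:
$L{\left(m,l \right)} = - \frac{3}{4}$ ($L{\left(m,l \right)} = \left(- \frac{1}{8}\right) 6 = - \frac{3}{4}$)
$j{\left(B,b \right)} = - 10 b$ ($j{\left(B,b \right)} = 0 + \left(-5 - 5\right) b = 0 - 10 b = - 10 b$)
$v{\left(C \right)} = - \frac{3}{4 C}$
$\frac{j{\left(G{\left(0 \right)},5 \right)} - -180}{v{\left(-3 \right)}} = \frac{\left(-10\right) 5 - -180}{\left(- \frac{3}{4}\right) \frac{1}{-3}} = \frac{-50 + 180}{\left(- \frac{3}{4}\right) \left(- \frac{1}{3}\right)} = 130 \frac{1}{\frac{1}{4}} = 130 \cdot 4 = 520$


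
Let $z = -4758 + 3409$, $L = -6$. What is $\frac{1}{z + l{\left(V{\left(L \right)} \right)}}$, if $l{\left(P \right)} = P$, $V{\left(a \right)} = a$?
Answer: $- \frac{1}{1355} \approx -0.00073801$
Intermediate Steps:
$z = -1349$
$\frac{1}{z + l{\left(V{\left(L \right)} \right)}} = \frac{1}{-1349 - 6} = \frac{1}{-1355} = - \frac{1}{1355}$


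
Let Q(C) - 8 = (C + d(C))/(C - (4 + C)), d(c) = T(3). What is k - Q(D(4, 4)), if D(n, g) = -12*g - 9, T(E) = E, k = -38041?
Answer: -76125/2 ≈ -38063.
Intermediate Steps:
D(n, g) = -9 - 12*g
d(c) = 3
Q(C) = 29/4 - C/4 (Q(C) = 8 + (C + 3)/(C - (4 + C)) = 8 + (3 + C)/(C + (-4 - C)) = 8 + (3 + C)/(-4) = 8 + (3 + C)*(-¼) = 8 + (-¾ - C/4) = 29/4 - C/4)
k - Q(D(4, 4)) = -38041 - (29/4 - (-9 - 12*4)/4) = -38041 - (29/4 - (-9 - 48)/4) = -38041 - (29/4 - ¼*(-57)) = -38041 - (29/4 + 57/4) = -38041 - 1*43/2 = -38041 - 43/2 = -76125/2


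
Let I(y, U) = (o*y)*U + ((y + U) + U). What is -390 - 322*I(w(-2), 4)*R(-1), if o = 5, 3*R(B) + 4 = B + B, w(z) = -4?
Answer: -49334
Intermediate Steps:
R(B) = -4/3 + 2*B/3 (R(B) = -4/3 + (B + B)/3 = -4/3 + (2*B)/3 = -4/3 + 2*B/3)
I(y, U) = y + 2*U + 5*U*y (I(y, U) = (5*y)*U + ((y + U) + U) = 5*U*y + ((U + y) + U) = 5*U*y + (y + 2*U) = y + 2*U + 5*U*y)
-390 - 322*I(w(-2), 4)*R(-1) = -390 - 322*(-4 + 2*4 + 5*4*(-4))*(-4/3 + (2/3)*(-1)) = -390 - 322*(-4 + 8 - 80)*(-4/3 - 2/3) = -390 - (-24472)*(-2) = -390 - 322*152 = -390 - 48944 = -49334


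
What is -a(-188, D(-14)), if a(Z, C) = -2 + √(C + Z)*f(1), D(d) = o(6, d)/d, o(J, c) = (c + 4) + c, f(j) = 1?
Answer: 2 - 2*I*√2282/7 ≈ 2.0 - 13.649*I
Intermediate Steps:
o(J, c) = 4 + 2*c (o(J, c) = (4 + c) + c = 4 + 2*c)
D(d) = (4 + 2*d)/d
a(Z, C) = -2 + √(C + Z) (a(Z, C) = -2 + √(C + Z)*1 = -2 + √(C + Z))
-a(-188, D(-14)) = -(-2 + √((2 + 4/(-14)) - 188)) = -(-2 + √((2 + 4*(-1/14)) - 188)) = -(-2 + √((2 - 2/7) - 188)) = -(-2 + √(12/7 - 188)) = -(-2 + √(-1304/7)) = -(-2 + 2*I*√2282/7) = 2 - 2*I*√2282/7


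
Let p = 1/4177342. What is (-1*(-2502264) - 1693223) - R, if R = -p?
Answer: 3379640949023/4177342 ≈ 8.0904e+5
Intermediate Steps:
p = 1/4177342 ≈ 2.3939e-7
R = -1/4177342 (R = -1*1/4177342 = -1/4177342 ≈ -2.3939e-7)
(-1*(-2502264) - 1693223) - R = (-1*(-2502264) - 1693223) - 1*(-1/4177342) = (2502264 - 1693223) + 1/4177342 = 809041 + 1/4177342 = 3379640949023/4177342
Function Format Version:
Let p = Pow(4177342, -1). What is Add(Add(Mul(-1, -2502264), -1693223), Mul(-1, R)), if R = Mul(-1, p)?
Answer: Rational(3379640949023, 4177342) ≈ 8.0904e+5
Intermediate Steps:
p = Rational(1, 4177342) ≈ 2.3939e-7
R = Rational(-1, 4177342) (R = Mul(-1, Rational(1, 4177342)) = Rational(-1, 4177342) ≈ -2.3939e-7)
Add(Add(Mul(-1, -2502264), -1693223), Mul(-1, R)) = Add(Add(Mul(-1, -2502264), -1693223), Mul(-1, Rational(-1, 4177342))) = Add(Add(2502264, -1693223), Rational(1, 4177342)) = Add(809041, Rational(1, 4177342)) = Rational(3379640949023, 4177342)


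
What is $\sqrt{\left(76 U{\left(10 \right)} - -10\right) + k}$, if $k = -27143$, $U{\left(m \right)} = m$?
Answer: $i \sqrt{26373} \approx 162.4 i$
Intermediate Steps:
$\sqrt{\left(76 U{\left(10 \right)} - -10\right) + k} = \sqrt{\left(76 \cdot 10 - -10\right) - 27143} = \sqrt{\left(760 + \left(-12 + 22\right)\right) - 27143} = \sqrt{\left(760 + 10\right) - 27143} = \sqrt{770 - 27143} = \sqrt{-26373} = i \sqrt{26373}$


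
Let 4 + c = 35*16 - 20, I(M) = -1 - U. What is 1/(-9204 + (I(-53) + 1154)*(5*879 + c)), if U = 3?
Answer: 1/5661446 ≈ 1.7663e-7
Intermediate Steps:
I(M) = -4 (I(M) = -1 - 1*3 = -1 - 3 = -4)
c = 536 (c = -4 + (35*16 - 20) = -4 + (560 - 20) = -4 + 540 = 536)
1/(-9204 + (I(-53) + 1154)*(5*879 + c)) = 1/(-9204 + (-4 + 1154)*(5*879 + 536)) = 1/(-9204 + 1150*(4395 + 536)) = 1/(-9204 + 1150*4931) = 1/(-9204 + 5670650) = 1/5661446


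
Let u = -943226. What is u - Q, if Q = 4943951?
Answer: -5887177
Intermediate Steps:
u - Q = -943226 - 1*4943951 = -943226 - 4943951 = -5887177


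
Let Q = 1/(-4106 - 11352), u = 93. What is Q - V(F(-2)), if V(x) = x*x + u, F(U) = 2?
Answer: -1499427/15458 ≈ -97.000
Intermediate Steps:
V(x) = 93 + x² (V(x) = x*x + 93 = x² + 93 = 93 + x²)
Q = -1/15458 (Q = 1/(-15458) = -1/15458 ≈ -6.4691e-5)
Q - V(F(-2)) = -1/15458 - (93 + 2²) = -1/15458 - (93 + 4) = -1/15458 - 1*97 = -1/15458 - 97 = -1499427/15458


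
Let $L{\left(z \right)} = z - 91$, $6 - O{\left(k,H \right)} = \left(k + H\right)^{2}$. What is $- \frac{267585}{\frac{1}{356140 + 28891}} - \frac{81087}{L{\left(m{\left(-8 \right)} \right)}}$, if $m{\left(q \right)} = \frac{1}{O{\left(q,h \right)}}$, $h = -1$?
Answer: $- \frac{703272672359985}{6826} \approx -1.0303 \cdot 10^{11}$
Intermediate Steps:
$O{\left(k,H \right)} = 6 - \left(H + k\right)^{2}$ ($O{\left(k,H \right)} = 6 - \left(k + H\right)^{2} = 6 - \left(H + k\right)^{2}$)
$m{\left(q \right)} = \frac{1}{6 - \left(-1 + q\right)^{2}}$
$L{\left(z \right)} = -91 + z$
$- \frac{267585}{\frac{1}{356140 + 28891}} - \frac{81087}{L{\left(m{\left(-8 \right)} \right)}} = - \frac{267585}{\frac{1}{356140 + 28891}} - \frac{81087}{-91 - \frac{1}{-6 + \left(-1 - 8\right)^{2}}} = - \frac{267585}{\frac{1}{385031}} - \frac{81087}{-91 - \frac{1}{-6 + \left(-9\right)^{2}}} = - 267585 \frac{1}{\frac{1}{385031}} - \frac{81087}{-91 - \frac{1}{-6 + 81}} = \left(-267585\right) 385031 - \frac{81087}{-91 - \frac{1}{75}} = -103028520135 - \frac{81087}{-91 - \frac{1}{75}} = -103028520135 - \frac{81087}{- \frac{6826}{75}} = -103028520135 - - \frac{6081525}{6826} = -103028520135 + \frac{6081525}{6826} = - \frac{703272672359985}{6826}$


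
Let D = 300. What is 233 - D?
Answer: -67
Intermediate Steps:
233 - D = 233 - 1*300 = 233 - 300 = -67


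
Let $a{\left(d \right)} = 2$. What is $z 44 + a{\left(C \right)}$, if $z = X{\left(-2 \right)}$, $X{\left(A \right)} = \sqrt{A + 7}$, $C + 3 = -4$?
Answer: $2 + 44 \sqrt{5} \approx 100.39$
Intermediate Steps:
$C = -7$ ($C = -3 - 4 = -7$)
$X{\left(A \right)} = \sqrt{7 + A}$
$z = \sqrt{5}$ ($z = \sqrt{7 - 2} = \sqrt{5} \approx 2.2361$)
$z 44 + a{\left(C \right)} = \sqrt{5} \cdot 44 + 2 = 44 \sqrt{5} + 2 = 2 + 44 \sqrt{5}$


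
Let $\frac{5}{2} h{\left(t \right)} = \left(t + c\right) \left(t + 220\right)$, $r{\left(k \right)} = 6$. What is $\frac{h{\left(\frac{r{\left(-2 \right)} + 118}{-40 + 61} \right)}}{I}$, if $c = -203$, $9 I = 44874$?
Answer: $- \frac{19635416}{5497065} \approx -3.572$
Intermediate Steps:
$I = 4986$ ($I = \frac{1}{9} \cdot 44874 = 4986$)
$h{\left(t \right)} = \frac{2 \left(-203 + t\right) \left(220 + t\right)}{5}$ ($h{\left(t \right)} = \frac{2 \left(t - 203\right) \left(t + 220\right)}{5} = \frac{2 \left(-203 + t\right) \left(220 + t\right)}{5}$)
$\frac{h{\left(\frac{r{\left(-2 \right)} + 118}{-40 + 61} \right)}}{I} = \frac{-17864 + \frac{2 \left(\frac{6 + 118}{-40 + 61}\right)^{2}}{5} + \frac{34 \frac{6 + 118}{-40 + 61}}{5}}{4986} = \left(-17864 + \frac{2 \left(\frac{124}{21}\right)^{2}}{5} + \frac{34 \cdot \frac{124}{21}}{5}\right) \frac{1}{4986} = \left(-17864 + \frac{2 \left(124 \cdot \frac{1}{21}\right)^{2}}{5} + \frac{34 \cdot 124 \cdot \frac{1}{21}}{5}\right) \frac{1}{4986} = \left(-17864 + \frac{2 \left(\frac{124}{21}\right)^{2}}{5} + \frac{34}{5} \cdot \frac{124}{21}\right) \frac{1}{4986} = \left(-17864 + \frac{2}{5} \cdot \frac{15376}{441} + \frac{4216}{105}\right) \frac{1}{4986} = \left(-17864 + \frac{30752}{2205} + \frac{4216}{105}\right) \frac{1}{4986} = \left(- \frac{39270832}{2205}\right) \frac{1}{4986} = - \frac{19635416}{5497065}$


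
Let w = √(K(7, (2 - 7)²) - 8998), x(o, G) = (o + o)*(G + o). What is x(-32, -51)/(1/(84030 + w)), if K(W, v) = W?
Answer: 446367360 + 47808*I*√111 ≈ 4.4637e+8 + 5.0369e+5*I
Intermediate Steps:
x(o, G) = 2*o*(G + o) (x(o, G) = (2*o)*(G + o) = 2*o*(G + o))
w = 9*I*√111 (w = √(7 - 8998) = √(-8991) = 9*I*√111 ≈ 94.821*I)
x(-32, -51)/(1/(84030 + w)) = (2*(-32)*(-51 - 32))/(1/(84030 + 9*I*√111)) = (2*(-32)*(-83))*(84030 + 9*I*√111) = 5312*(84030 + 9*I*√111) = 446367360 + 47808*I*√111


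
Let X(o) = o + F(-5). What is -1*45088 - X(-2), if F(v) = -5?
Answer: -45081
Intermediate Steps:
X(o) = -5 + o (X(o) = o - 5 = -5 + o)
-1*45088 - X(-2) = -1*45088 - (-5 - 2) = -45088 - 1*(-7) = -45088 + 7 = -45081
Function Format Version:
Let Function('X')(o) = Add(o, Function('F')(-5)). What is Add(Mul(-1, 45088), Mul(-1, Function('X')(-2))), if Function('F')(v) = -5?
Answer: -45081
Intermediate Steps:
Function('X')(o) = Add(-5, o) (Function('X')(o) = Add(o, -5) = Add(-5, o))
Add(Mul(-1, 45088), Mul(-1, Function('X')(-2))) = Add(Mul(-1, 45088), Mul(-1, Add(-5, -2))) = Add(-45088, Mul(-1, -7)) = Add(-45088, 7) = -45081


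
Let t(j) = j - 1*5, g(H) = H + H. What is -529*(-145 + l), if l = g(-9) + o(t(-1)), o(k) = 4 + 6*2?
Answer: 77763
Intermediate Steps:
g(H) = 2*H
t(j) = -5 + j (t(j) = j - 5 = -5 + j)
o(k) = 16 (o(k) = 4 + 12 = 16)
l = -2 (l = 2*(-9) + 16 = -18 + 16 = -2)
-529*(-145 + l) = -529*(-145 - 2) = -529*(-147) = 77763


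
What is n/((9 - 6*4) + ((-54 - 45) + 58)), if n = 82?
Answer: -41/28 ≈ -1.4643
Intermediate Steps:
n/((9 - 6*4) + ((-54 - 45) + 58)) = 82/((9 - 6*4) + ((-54 - 45) + 58)) = 82/((9 - 24) + (-99 + 58)) = 82/(-15 - 41) = 82/(-56) = -1/56*82 = -41/28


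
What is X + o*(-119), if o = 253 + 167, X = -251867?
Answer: -301847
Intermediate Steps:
o = 420
X + o*(-119) = -251867 + 420*(-119) = -251867 - 49980 = -301847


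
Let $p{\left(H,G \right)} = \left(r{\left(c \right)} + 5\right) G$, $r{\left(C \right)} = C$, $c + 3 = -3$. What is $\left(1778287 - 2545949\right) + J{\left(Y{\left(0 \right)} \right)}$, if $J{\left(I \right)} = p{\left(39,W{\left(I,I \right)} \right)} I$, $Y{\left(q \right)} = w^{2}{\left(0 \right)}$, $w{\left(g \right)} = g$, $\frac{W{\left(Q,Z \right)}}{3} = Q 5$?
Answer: $-767662$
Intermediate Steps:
$c = -6$ ($c = -3 - 3 = -6$)
$W{\left(Q,Z \right)} = 15 Q$ ($W{\left(Q,Z \right)} = 3 Q 5 = 3 \cdot 5 Q = 15 Q$)
$p{\left(H,G \right)} = - G$ ($p{\left(H,G \right)} = \left(-6 + 5\right) G = - G$)
$Y{\left(q \right)} = 0$ ($Y{\left(q \right)} = 0^{2} = 0$)
$J{\left(I \right)} = - 15 I^{2}$ ($J{\left(I \right)} = - 15 I I = - 15 I^{2}$)
$\left(1778287 - 2545949\right) + J{\left(Y{\left(0 \right)} \right)} = \left(1778287 - 2545949\right) - 15 \cdot 0^{2} = -767662 - 0 = -767662 + 0 = -767662$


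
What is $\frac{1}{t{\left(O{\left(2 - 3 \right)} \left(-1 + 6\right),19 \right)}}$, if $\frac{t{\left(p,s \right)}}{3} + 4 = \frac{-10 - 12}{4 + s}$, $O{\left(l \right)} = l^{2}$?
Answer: $- \frac{23}{342} \approx -0.067251$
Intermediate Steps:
$t{\left(p,s \right)} = -12 - \frac{66}{4 + s}$ ($t{\left(p,s \right)} = -12 + 3 \frac{-10 - 12}{4 + s} = -12 + 3 \left(- \frac{22}{4 + s}\right) = -12 - \frac{66}{4 + s}$)
$\frac{1}{t{\left(O{\left(2 - 3 \right)} \left(-1 + 6\right),19 \right)}} = \frac{1}{6 \frac{1}{4 + 19} \left(-19 - 38\right)} = \frac{1}{6 \cdot \frac{1}{23} \left(-19 - 38\right)} = \frac{1}{6 \cdot \frac{1}{23} \left(-57\right)} = \frac{1}{- \frac{342}{23}} = - \frac{23}{342}$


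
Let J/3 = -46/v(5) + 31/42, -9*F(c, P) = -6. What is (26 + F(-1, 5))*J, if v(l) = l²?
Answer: -9256/105 ≈ -88.152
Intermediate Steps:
F(c, P) = ⅔ (F(c, P) = -⅑*(-6) = ⅔)
J = -1157/350 (J = 3*(-46/(5²) + 31/42) = 3*(-46/25 + 31*(1/42)) = 3*(-46*1/25 + 31/42) = 3*(-46/25 + 31/42) = 3*(-1157/1050) = -1157/350 ≈ -3.3057)
(26 + F(-1, 5))*J = (26 + ⅔)*(-1157/350) = (80/3)*(-1157/350) = -9256/105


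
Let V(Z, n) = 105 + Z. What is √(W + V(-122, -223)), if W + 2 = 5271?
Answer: 2*√1313 ≈ 72.471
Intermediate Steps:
W = 5269 (W = -2 + 5271 = 5269)
√(W + V(-122, -223)) = √(5269 + (105 - 122)) = √(5269 - 17) = √5252 = 2*√1313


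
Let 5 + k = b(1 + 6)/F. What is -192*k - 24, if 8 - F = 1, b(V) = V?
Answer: 744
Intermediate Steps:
F = 7 (F = 8 - 1*1 = 8 - 1 = 7)
k = -4 (k = -5 + (1 + 6)/7 = -5 + 7*(⅐) = -5 + 1 = -4)
-192*k - 24 = -192*(-4) - 24 = -24*(-32) - 24 = 768 - 24 = 744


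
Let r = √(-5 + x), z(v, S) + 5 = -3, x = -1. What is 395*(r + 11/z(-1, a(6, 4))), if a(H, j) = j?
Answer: -4345/8 + 395*I*√6 ≈ -543.13 + 967.55*I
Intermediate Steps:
z(v, S) = -8 (z(v, S) = -5 - 3 = -8)
r = I*√6 (r = √(-5 - 1) = √(-6) = I*√6 ≈ 2.4495*I)
395*(r + 11/z(-1, a(6, 4))) = 395*(I*√6 + 11/(-8)) = 395*(I*√6 + 11*(-⅛)) = 395*(I*√6 - 11/8) = 395*(-11/8 + I*√6) = -4345/8 + 395*I*√6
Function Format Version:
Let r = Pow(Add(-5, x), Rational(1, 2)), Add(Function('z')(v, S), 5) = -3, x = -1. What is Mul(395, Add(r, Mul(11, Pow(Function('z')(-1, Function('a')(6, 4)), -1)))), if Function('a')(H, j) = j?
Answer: Add(Rational(-4345, 8), Mul(395, I, Pow(6, Rational(1, 2)))) ≈ Add(-543.13, Mul(967.55, I))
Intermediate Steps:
Function('z')(v, S) = -8 (Function('z')(v, S) = Add(-5, -3) = -8)
r = Mul(I, Pow(6, Rational(1, 2))) (r = Pow(Add(-5, -1), Rational(1, 2)) = Pow(-6, Rational(1, 2)) = Mul(I, Pow(6, Rational(1, 2))) ≈ Mul(2.4495, I))
Mul(395, Add(r, Mul(11, Pow(Function('z')(-1, Function('a')(6, 4)), -1)))) = Mul(395, Add(Mul(I, Pow(6, Rational(1, 2))), Mul(11, Pow(-8, -1)))) = Mul(395, Add(Mul(I, Pow(6, Rational(1, 2))), Mul(11, Rational(-1, 8)))) = Mul(395, Add(Mul(I, Pow(6, Rational(1, 2))), Rational(-11, 8))) = Mul(395, Add(Rational(-11, 8), Mul(I, Pow(6, Rational(1, 2))))) = Add(Rational(-4345, 8), Mul(395, I, Pow(6, Rational(1, 2))))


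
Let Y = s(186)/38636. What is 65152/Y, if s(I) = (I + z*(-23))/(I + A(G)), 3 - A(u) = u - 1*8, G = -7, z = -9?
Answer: 171170461696/131 ≈ 1.3066e+9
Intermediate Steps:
A(u) = 11 - u (A(u) = 3 - (u - 1*8) = 3 - (u - 8) = 3 - (-8 + u) = 3 + (8 - u) = 11 - u)
s(I) = (207 + I)/(18 + I) (s(I) = (I - 9*(-23))/(I + (11 - 1*(-7))) = (I + 207)/(I + (11 + 7)) = (207 + I)/(I + 18) = (207 + I)/(18 + I))
Y = 131/2627248 (Y = ((207 + 186)/(18 + 186))/38636 = (393/204)*(1/38636) = ((1/204)*393)*(1/38636) = (131/68)*(1/38636) = 131/2627248 ≈ 4.9862e-5)
65152/Y = 65152/(131/2627248) = 65152*(2627248/131) = 171170461696/131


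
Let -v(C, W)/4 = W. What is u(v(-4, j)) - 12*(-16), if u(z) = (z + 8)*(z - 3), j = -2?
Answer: 272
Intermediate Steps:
v(C, W) = -4*W
u(z) = (-3 + z)*(8 + z) (u(z) = (8 + z)*(-3 + z) = (-3 + z)*(8 + z))
u(v(-4, j)) - 12*(-16) = (-24 + (-4*(-2))**2 + 5*(-4*(-2))) - 12*(-16) = (-24 + 8**2 + 5*8) + 192 = (-24 + 64 + 40) + 192 = 80 + 192 = 272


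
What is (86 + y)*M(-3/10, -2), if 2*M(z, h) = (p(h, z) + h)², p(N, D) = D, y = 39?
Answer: 2645/8 ≈ 330.63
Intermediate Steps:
M(z, h) = (h + z)²/2 (M(z, h) = (z + h)²/2 = (h + z)²/2)
(86 + y)*M(-3/10, -2) = (86 + 39)*((-2 - 3/10)²/2) = 125*((-2 - 3*⅒)²/2) = 125*((-2 - 3/10)²/2) = 125*((-23/10)²/2) = 125*((½)*(529/100)) = 125*(529/200) = 2645/8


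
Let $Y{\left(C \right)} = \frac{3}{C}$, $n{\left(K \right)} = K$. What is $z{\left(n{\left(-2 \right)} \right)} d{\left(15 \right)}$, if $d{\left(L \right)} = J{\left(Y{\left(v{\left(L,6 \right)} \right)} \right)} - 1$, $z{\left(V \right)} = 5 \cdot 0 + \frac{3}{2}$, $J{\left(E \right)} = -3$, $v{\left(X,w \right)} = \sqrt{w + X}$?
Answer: $-6$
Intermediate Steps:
$v{\left(X,w \right)} = \sqrt{X + w}$
$z{\left(V \right)} = \frac{3}{2}$ ($z{\left(V \right)} = 0 + 3 \cdot \frac{1}{2} = 0 + \frac{3}{2} = \frac{3}{2}$)
$d{\left(L \right)} = -4$ ($d{\left(L \right)} = -3 - 1 = -4$)
$z{\left(n{\left(-2 \right)} \right)} d{\left(15 \right)} = \frac{3}{2} \left(-4\right) = -6$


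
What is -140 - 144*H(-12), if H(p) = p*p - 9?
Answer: -19580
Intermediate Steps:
H(p) = -9 + p² (H(p) = p² - 9 = -9 + p²)
-140 - 144*H(-12) = -140 - 144*(-9 + (-12)²) = -140 - 144*(-9 + 144) = -140 - 144*135 = -140 - 19440 = -19580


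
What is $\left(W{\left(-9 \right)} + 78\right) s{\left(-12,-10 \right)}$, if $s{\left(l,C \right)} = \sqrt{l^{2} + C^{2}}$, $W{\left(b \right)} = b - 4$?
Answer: $130 \sqrt{61} \approx 1015.3$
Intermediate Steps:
$W{\left(b \right)} = -4 + b$
$s{\left(l,C \right)} = \sqrt{C^{2} + l^{2}}$
$\left(W{\left(-9 \right)} + 78\right) s{\left(-12,-10 \right)} = \left(\left(-4 - 9\right) + 78\right) \sqrt{\left(-10\right)^{2} + \left(-12\right)^{2}} = \left(-13 + 78\right) \sqrt{100 + 144} = 65 \sqrt{244} = 65 \cdot 2 \sqrt{61} = 130 \sqrt{61}$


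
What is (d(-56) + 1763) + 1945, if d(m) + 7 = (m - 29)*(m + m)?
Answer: 13221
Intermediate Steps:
d(m) = -7 + 2*m*(-29 + m) (d(m) = -7 + (m - 29)*(m + m) = -7 + (-29 + m)*(2*m) = -7 + 2*m*(-29 + m))
(d(-56) + 1763) + 1945 = ((-7 - 58*(-56) + 2*(-56)**2) + 1763) + 1945 = ((-7 + 3248 + 2*3136) + 1763) + 1945 = ((-7 + 3248 + 6272) + 1763) + 1945 = (9513 + 1763) + 1945 = 11276 + 1945 = 13221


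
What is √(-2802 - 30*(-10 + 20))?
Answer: I*√3102 ≈ 55.696*I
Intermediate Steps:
√(-2802 - 30*(-10 + 20)) = √(-2802 - 30*10) = √(-2802 - 300) = √(-3102) = I*√3102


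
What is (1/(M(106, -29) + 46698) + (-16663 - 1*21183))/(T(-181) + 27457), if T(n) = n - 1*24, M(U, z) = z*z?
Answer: -199906777/143948092 ≈ -1.3887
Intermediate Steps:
M(U, z) = z²
T(n) = -24 + n (T(n) = n - 24 = -24 + n)
(1/(M(106, -29) + 46698) + (-16663 - 1*21183))/(T(-181) + 27457) = (1/((-29)² + 46698) + (-16663 - 1*21183))/((-24 - 181) + 27457) = (1/(841 + 46698) + (-16663 - 21183))/(-205 + 27457) = (1/47539 - 37846)/27252 = (1/47539 - 37846)*(1/27252) = -1799160993/47539*1/27252 = -199906777/143948092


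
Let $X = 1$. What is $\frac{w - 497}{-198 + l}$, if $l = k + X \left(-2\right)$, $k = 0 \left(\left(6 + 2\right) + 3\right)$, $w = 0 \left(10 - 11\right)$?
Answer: $\frac{497}{200} \approx 2.485$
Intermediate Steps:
$w = 0$ ($w = 0 \left(-1\right) = 0$)
$k = 0$ ($k = 0 \left(8 + 3\right) = 0 \cdot 11 = 0$)
$l = -2$ ($l = 0 + 1 \left(-2\right) = 0 - 2 = -2$)
$\frac{w - 497}{-198 + l} = \frac{0 - 497}{-198 - 2} = - \frac{497}{-200} = \left(-497\right) \left(- \frac{1}{200}\right) = \frac{497}{200}$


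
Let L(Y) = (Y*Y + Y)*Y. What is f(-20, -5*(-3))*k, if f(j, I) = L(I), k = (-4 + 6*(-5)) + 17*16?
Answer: 856800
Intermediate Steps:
L(Y) = Y*(Y + Y**2) (L(Y) = (Y**2 + Y)*Y = (Y + Y**2)*Y = Y*(Y + Y**2))
k = 238 (k = (-4 - 30) + 272 = -34 + 272 = 238)
f(j, I) = I**2*(1 + I)
f(-20, -5*(-3))*k = ((-5*(-3))**2*(1 - 5*(-3)))*238 = (15**2*(1 + 15))*238 = (225*16)*238 = 3600*238 = 856800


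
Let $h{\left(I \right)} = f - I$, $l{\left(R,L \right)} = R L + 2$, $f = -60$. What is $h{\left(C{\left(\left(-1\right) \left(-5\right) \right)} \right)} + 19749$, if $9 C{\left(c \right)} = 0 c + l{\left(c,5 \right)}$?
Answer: $19686$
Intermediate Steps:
$l{\left(R,L \right)} = 2 + L R$ ($l{\left(R,L \right)} = L R + 2 = 2 + L R$)
$C{\left(c \right)} = \frac{2}{9} + \frac{5 c}{9}$ ($C{\left(c \right)} = \frac{0 c + \left(2 + 5 c\right)}{9} = \frac{0 + \left(2 + 5 c\right)}{9} = \frac{2 + 5 c}{9} = \frac{2}{9} + \frac{5 c}{9}$)
$h{\left(I \right)} = -60 - I$
$h{\left(C{\left(\left(-1\right) \left(-5\right) \right)} \right)} + 19749 = \left(-60 - \left(\frac{2}{9} + \frac{5 \left(\left(-1\right) \left(-5\right)\right)}{9}\right)\right) + 19749 = \left(-60 - \left(\frac{2}{9} + \frac{5}{9} \cdot 5\right)\right) + 19749 = \left(-60 - \left(\frac{2}{9} + \frac{25}{9}\right)\right) + 19749 = \left(-60 - 3\right) + 19749 = -63 + 19749 = 19686$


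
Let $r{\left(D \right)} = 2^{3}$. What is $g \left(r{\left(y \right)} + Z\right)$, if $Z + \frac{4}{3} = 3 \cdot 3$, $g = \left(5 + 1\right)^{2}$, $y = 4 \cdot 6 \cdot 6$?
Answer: $564$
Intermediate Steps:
$y = 144$ ($y = 24 \cdot 6 = 144$)
$g = 36$ ($g = 6^{2} = 36$)
$r{\left(D \right)} = 8$
$Z = \frac{23}{3}$ ($Z = - \frac{4}{3} + 3 \cdot 3 = - \frac{4}{3} + 9 = \frac{23}{3} \approx 7.6667$)
$g \left(r{\left(y \right)} + Z\right) = 36 \left(8 + \frac{23}{3}\right) = 36 \cdot \frac{47}{3} = 564$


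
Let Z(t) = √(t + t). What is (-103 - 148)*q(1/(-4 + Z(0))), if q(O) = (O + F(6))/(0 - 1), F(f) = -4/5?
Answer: -5271/20 ≈ -263.55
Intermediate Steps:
Z(t) = √2*√t (Z(t) = √(2*t) = √2*√t)
F(f) = -⅘ (F(f) = -4*⅕ = -⅘)
q(O) = ⅘ - O (q(O) = (O - ⅘)/(0 - 1) = (-⅘ + O)/(-1) = (-⅘ + O)*(-1) = ⅘ - O)
(-103 - 148)*q(1/(-4 + Z(0))) = (-103 - 148)*(⅘ - 1/(-4 + √2*√0)) = -251*(⅘ - 1/(-4 + √2*0)) = -251*(⅘ - 1/(-4 + 0)) = -251*(⅘ - 1/(-4)) = -251*(⅘ - 1*(-¼)) = -251*(⅘ + ¼) = -251*21/20 = -5271/20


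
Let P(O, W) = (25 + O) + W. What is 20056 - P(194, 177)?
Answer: 19660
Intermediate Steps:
P(O, W) = 25 + O + W
20056 - P(194, 177) = 20056 - (25 + 194 + 177) = 20056 - 1*396 = 20056 - 396 = 19660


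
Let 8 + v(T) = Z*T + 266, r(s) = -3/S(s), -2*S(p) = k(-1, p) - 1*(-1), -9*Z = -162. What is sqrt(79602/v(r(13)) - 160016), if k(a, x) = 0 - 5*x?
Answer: 4*I*sqrt(18652486711)/1367 ≈ 399.63*I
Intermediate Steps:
k(a, x) = -5*x
Z = 18 (Z = -1/9*(-162) = 18)
S(p) = -1/2 + 5*p/2 (S(p) = -(-5*p - 1*(-1))/2 = -(-5*p + 1)/2 = -(1 - 5*p)/2 = -1/2 + 5*p/2)
r(s) = -3/(-1/2 + 5*s/2)
v(T) = 258 + 18*T (v(T) = -8 + (18*T + 266) = -8 + (266 + 18*T) = 258 + 18*T)
sqrt(79602/v(r(13)) - 160016) = sqrt(79602/(258 + 18*(6/(1 - 5*13))) - 160016) = sqrt(79602/(258 + 18*(6/(1 - 65))) - 160016) = sqrt(79602/(258 + 18*(6/(-64))) - 160016) = sqrt(79602/(258 + 18*(6*(-1/64))) - 160016) = sqrt(79602/(258 + 18*(-3/32)) - 160016) = sqrt(79602/(258 - 27/16) - 160016) = sqrt(79602/(4101/16) - 160016) = sqrt(79602*(16/4101) - 160016) = sqrt(424544/1367 - 160016) = sqrt(-218317328/1367) = 4*I*sqrt(18652486711)/1367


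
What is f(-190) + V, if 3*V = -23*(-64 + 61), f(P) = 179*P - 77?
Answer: -34064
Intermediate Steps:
f(P) = -77 + 179*P
V = 23 (V = (-23*(-64 + 61))/3 = (-23*(-3))/3 = (⅓)*69 = 23)
f(-190) + V = (-77 + 179*(-190)) + 23 = (-77 - 34010) + 23 = -34087 + 23 = -34064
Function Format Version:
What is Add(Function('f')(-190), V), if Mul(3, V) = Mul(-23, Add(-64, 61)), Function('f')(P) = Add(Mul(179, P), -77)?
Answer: -34064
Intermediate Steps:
Function('f')(P) = Add(-77, Mul(179, P))
V = 23 (V = Mul(Rational(1, 3), Mul(-23, Add(-64, 61))) = Mul(Rational(1, 3), Mul(-23, -3)) = Mul(Rational(1, 3), 69) = 23)
Add(Function('f')(-190), V) = Add(Add(-77, Mul(179, -190)), 23) = Add(Add(-77, -34010), 23) = Add(-34087, 23) = -34064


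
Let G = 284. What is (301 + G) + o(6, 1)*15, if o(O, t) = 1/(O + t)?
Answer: 4110/7 ≈ 587.14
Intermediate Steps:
(301 + G) + o(6, 1)*15 = (301 + 284) + 15/(6 + 1) = 585 + 15/7 = 4110/7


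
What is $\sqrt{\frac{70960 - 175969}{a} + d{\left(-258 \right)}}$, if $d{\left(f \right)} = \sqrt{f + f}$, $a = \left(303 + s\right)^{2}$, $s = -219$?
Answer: $\frac{\sqrt{-105009 + 14112 i \sqrt{129}}}{84} \approx 2.4773 + 4.5847 i$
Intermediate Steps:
$a = 7056$ ($a = \left(303 - 219\right)^{2} = 84^{2} = 7056$)
$d{\left(f \right)} = \sqrt{2} \sqrt{f}$ ($d{\left(f \right)} = \sqrt{2 f} = \sqrt{2} \sqrt{f}$)
$\sqrt{\frac{70960 - 175969}{a} + d{\left(-258 \right)}} = \sqrt{\frac{70960 - 175969}{7056} + \sqrt{2} \sqrt{-258}} = \sqrt{\left(70960 - 175969\right) \frac{1}{7056} + \sqrt{2} i \sqrt{258}} = \sqrt{\left(-105009\right) \frac{1}{7056} + 2 i \sqrt{129}} = \sqrt{- \frac{35003}{2352} + 2 i \sqrt{129}}$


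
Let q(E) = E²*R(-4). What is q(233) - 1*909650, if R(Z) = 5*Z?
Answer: -1995430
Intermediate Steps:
q(E) = -20*E² (q(E) = E²*(5*(-4)) = E²*(-20) = -20*E²)
q(233) - 1*909650 = -20*233² - 1*909650 = -20*54289 - 909650 = -1085780 - 909650 = -1995430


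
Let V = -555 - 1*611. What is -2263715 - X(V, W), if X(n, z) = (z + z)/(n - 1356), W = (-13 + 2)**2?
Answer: -2854544494/1261 ≈ -2.2637e+6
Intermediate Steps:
W = 121 (W = (-11)**2 = 121)
V = -1166 (V = -555 - 611 = -1166)
X(n, z) = 2*z/(-1356 + n) (X(n, z) = (2*z)/(-1356 + n) = 2*z/(-1356 + n))
-2263715 - X(V, W) = -2263715 - 2*121/(-1356 - 1166) = -2263715 - 2*121/(-2522) = -2263715 - 2*121*(-1)/2522 = -2263715 - 1*(-121/1261) = -2263715 + 121/1261 = -2854544494/1261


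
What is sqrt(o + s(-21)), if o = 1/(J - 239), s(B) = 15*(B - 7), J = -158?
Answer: I*sqrt(66196177)/397 ≈ 20.494*I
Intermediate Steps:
s(B) = -105 + 15*B (s(B) = 15*(-7 + B) = -105 + 15*B)
o = -1/397 (o = 1/(-158 - 239) = 1/(-397) = -1/397 ≈ -0.0025189)
sqrt(o + s(-21)) = sqrt(-1/397 + (-105 + 15*(-21))) = sqrt(-1/397 + (-105 - 315)) = sqrt(-1/397 - 420) = sqrt(-166741/397) = I*sqrt(66196177)/397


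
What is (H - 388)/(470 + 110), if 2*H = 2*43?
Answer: -69/116 ≈ -0.59483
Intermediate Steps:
H = 43 (H = (2*43)/2 = (1/2)*86 = 43)
(H - 388)/(470 + 110) = (43 - 388)/(470 + 110) = -345/580 = -345*1/580 = -69/116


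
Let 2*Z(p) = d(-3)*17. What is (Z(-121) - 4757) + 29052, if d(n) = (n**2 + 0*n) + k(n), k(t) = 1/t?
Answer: 73106/3 ≈ 24369.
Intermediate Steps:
d(n) = 1/n + n**2 (d(n) = (n**2 + 0*n) + 1/n = (n**2 + 0) + 1/n = n**2 + 1/n = 1/n + n**2)
Z(p) = 221/3 (Z(p) = (((1 + (-3)**3)/(-3))*17)/2 = (-(1 - 27)/3*17)/2 = (-1/3*(-26)*17)/2 = ((26/3)*17)/2 = (1/2)*(442/3) = 221/3)
(Z(-121) - 4757) + 29052 = (221/3 - 4757) + 29052 = -14050/3 + 29052 = 73106/3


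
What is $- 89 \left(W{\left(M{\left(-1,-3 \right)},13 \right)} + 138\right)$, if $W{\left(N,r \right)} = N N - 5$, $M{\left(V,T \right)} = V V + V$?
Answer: $-11837$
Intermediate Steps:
$M{\left(V,T \right)} = V + V^{2}$ ($M{\left(V,T \right)} = V^{2} + V = V + V^{2}$)
$W{\left(N,r \right)} = -5 + N^{2}$ ($W{\left(N,r \right)} = N^{2} - 5 = -5 + N^{2}$)
$- 89 \left(W{\left(M{\left(-1,-3 \right)},13 \right)} + 138\right) = - 89 \left(\left(-5 + \left(- (1 - 1)\right)^{2}\right) + 138\right) = - 89 \left(\left(-5 + \left(\left(-1\right) 0\right)^{2}\right) + 138\right) = - 89 \left(\left(-5 + 0^{2}\right) + 138\right) = - 89 \left(\left(-5 + 0\right) + 138\right) = - 89 \left(-5 + 138\right) = \left(-89\right) 133 = -11837$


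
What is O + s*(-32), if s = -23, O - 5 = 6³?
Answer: 957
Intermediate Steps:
O = 221 (O = 5 + 6³ = 5 + 216 = 221)
O + s*(-32) = 221 - 23*(-32) = 221 + 736 = 957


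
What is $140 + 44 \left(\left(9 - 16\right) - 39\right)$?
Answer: $-1884$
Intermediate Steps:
$140 + 44 \left(\left(9 - 16\right) - 39\right) = 140 + 44 \left(-7 - 39\right) = 140 + 44 \left(-46\right) = 140 - 2024 = -1884$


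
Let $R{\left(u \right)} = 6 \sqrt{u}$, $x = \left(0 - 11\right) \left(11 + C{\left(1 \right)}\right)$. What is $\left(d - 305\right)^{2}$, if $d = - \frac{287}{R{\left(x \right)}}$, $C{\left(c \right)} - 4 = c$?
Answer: $\frac{589324031}{6336} - \frac{87535 i \sqrt{11}}{132} \approx 93012.0 - 2199.4 i$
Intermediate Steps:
$C{\left(c \right)} = 4 + c$
$x = -176$ ($x = \left(0 - 11\right) \left(11 + \left(4 + 1\right)\right) = - 11 \left(11 + 5\right) = \left(-11\right) 16 = -176$)
$d = \frac{287 i \sqrt{11}}{264}$ ($d = - \frac{287}{6 \sqrt{-176}} = - \frac{287}{6 \cdot 4 i \sqrt{11}} = - \frac{287}{24 i \sqrt{11}} = - 287 \left(- \frac{i \sqrt{11}}{264}\right) = \frac{287 i \sqrt{11}}{264} \approx 3.6056 i$)
$\left(d - 305\right)^{2} = \left(\frac{287 i \sqrt{11}}{264} - 305\right)^{2} = \left(-305 + \frac{287 i \sqrt{11}}{264}\right)^{2}$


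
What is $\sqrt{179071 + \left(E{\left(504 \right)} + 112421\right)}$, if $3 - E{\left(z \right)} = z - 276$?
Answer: $3 \sqrt{32363} \approx 539.69$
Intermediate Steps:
$E{\left(z \right)} = 279 - z$ ($E{\left(z \right)} = 3 - \left(z - 276\right) = 3 - \left(-276 + z\right) = 279 - z$)
$\sqrt{179071 + \left(E{\left(504 \right)} + 112421\right)} = \sqrt{179071 + \left(\left(279 - 504\right) + 112421\right)} = \sqrt{179071 + \left(-225 + 112421\right)} = \sqrt{179071 + 112196} = \sqrt{291267} = 3 \sqrt{32363}$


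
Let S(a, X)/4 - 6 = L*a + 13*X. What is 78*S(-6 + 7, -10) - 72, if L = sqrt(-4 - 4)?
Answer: -38760 + 624*I*sqrt(2) ≈ -38760.0 + 882.47*I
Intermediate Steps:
L = 2*I*sqrt(2) (L = sqrt(-8) = 2*I*sqrt(2) ≈ 2.8284*I)
S(a, X) = 24 + 52*X + 8*I*a*sqrt(2) (S(a, X) = 24 + 4*((2*I*sqrt(2))*a + 13*X) = 24 + 4*(2*I*a*sqrt(2) + 13*X) = 24 + 4*(13*X + 2*I*a*sqrt(2)) = 24 + (52*X + 8*I*a*sqrt(2)) = 24 + 52*X + 8*I*a*sqrt(2))
78*S(-6 + 7, -10) - 72 = 78*(24 + 52*(-10) + 8*I*(-6 + 7)*sqrt(2)) - 72 = 78*(24 - 520 + 8*I*1*sqrt(2)) - 72 = 78*(24 - 520 + 8*I*sqrt(2)) - 72 = 78*(-496 + 8*I*sqrt(2)) - 72 = (-38688 + 624*I*sqrt(2)) - 72 = -38760 + 624*I*sqrt(2)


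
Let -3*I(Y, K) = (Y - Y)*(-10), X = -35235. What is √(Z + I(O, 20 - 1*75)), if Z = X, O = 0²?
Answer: 9*I*√435 ≈ 187.71*I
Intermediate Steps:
O = 0
I(Y, K) = 0 (I(Y, K) = -(Y - Y)*(-10)/3 = -0*(-10) = -⅓*0 = 0)
Z = -35235
√(Z + I(O, 20 - 1*75)) = √(-35235 + 0) = √(-35235) = 9*I*√435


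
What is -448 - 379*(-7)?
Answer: 2205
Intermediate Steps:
-448 - 379*(-7) = -448 + 2653 = 2205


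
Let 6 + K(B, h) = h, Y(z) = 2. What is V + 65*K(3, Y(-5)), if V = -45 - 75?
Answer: -380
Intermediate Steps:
V = -120
K(B, h) = -6 + h
V + 65*K(3, Y(-5)) = -120 + 65*(-6 + 2) = -120 + 65*(-4) = -120 - 260 = -380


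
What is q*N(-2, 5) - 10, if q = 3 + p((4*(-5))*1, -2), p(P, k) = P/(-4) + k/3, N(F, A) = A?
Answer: 80/3 ≈ 26.667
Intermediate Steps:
p(P, k) = -P/4 + k/3 (p(P, k) = P*(-1/4) + k*(1/3) = -P/4 + k/3)
q = 22/3 (q = 3 + (-4*(-5)/4 + (1/3)*(-2)) = 3 + (-(-5) - 2/3) = 3 + (-1/4*(-20) - 2/3) = 3 + (5 - 2/3) = 3 + 13/3 = 22/3 ≈ 7.3333)
q*N(-2, 5) - 10 = (22/3)*5 - 10 = 110/3 - 10 = 80/3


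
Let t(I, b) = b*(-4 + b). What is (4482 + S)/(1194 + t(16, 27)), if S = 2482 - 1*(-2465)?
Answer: 3143/605 ≈ 5.1950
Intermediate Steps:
S = 4947 (S = 2482 + 2465 = 4947)
(4482 + S)/(1194 + t(16, 27)) = (4482 + 4947)/(1194 + 27*(-4 + 27)) = 9429/(1194 + 27*23) = 9429/(1194 + 621) = 9429/1815 = 9429*(1/1815) = 3143/605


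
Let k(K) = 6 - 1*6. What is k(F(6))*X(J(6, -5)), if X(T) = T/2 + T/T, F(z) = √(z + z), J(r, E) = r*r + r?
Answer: 0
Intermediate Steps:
J(r, E) = r + r² (J(r, E) = r² + r = r + r²)
F(z) = √2*√z (F(z) = √(2*z) = √2*√z)
X(T) = 1 + T/2 (X(T) = T*(½) + 1 = T/2 + 1 = 1 + T/2)
k(K) = 0 (k(K) = 6 - 6 = 0)
k(F(6))*X(J(6, -5)) = 0*(1 + (6*(1 + 6))/2) = 0*(1 + (6*7)/2) = 0*(1 + (½)*42) = 0*(1 + 21) = 0*22 = 0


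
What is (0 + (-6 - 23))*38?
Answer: -1102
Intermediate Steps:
(0 + (-6 - 23))*38 = (0 - 29)*38 = -29*38 = -1102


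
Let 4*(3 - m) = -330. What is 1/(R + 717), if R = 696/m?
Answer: 57/41333 ≈ 0.0013790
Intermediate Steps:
m = 171/2 (m = 3 - ¼*(-330) = 3 + 165/2 = 171/2 ≈ 85.500)
R = 464/57 (R = 696/(171/2) = 696*(2/171) = 464/57 ≈ 8.1404)
1/(R + 717) = 1/(464/57 + 717) = 1/(41333/57) = 57/41333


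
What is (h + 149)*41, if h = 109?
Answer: 10578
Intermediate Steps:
(h + 149)*41 = (109 + 149)*41 = 258*41 = 10578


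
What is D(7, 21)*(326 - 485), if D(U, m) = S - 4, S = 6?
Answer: -318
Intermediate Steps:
D(U, m) = 2 (D(U, m) = 6 - 4 = 2)
D(7, 21)*(326 - 485) = 2*(326 - 485) = 2*(-159) = -318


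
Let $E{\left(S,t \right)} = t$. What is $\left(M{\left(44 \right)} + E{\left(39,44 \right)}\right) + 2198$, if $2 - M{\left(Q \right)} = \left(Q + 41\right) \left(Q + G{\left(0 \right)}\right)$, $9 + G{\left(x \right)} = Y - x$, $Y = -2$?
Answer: $-561$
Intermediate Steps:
$G{\left(x \right)} = -11 - x$ ($G{\left(x \right)} = -9 - \left(2 + x\right) = -11 - x$)
$M{\left(Q \right)} = 2 - \left(-11 + Q\right) \left(41 + Q\right)$ ($M{\left(Q \right)} = 2 - \left(Q + 41\right) \left(Q - 11\right) = 2 - \left(41 + Q\right) \left(Q + \left(-11 + 0\right)\right) = 2 - \left(41 + Q\right) \left(Q - 11\right) = 2 - \left(41 + Q\right) \left(-11 + Q\right) = 2 - \left(-11 + Q\right) \left(41 + Q\right)$)
$\left(M{\left(44 \right)} + E{\left(39,44 \right)}\right) + 2198 = \left(\left(453 - 44^{2} - 1320\right) + 44\right) + 2198 = \left(\left(453 - 1936 - 1320\right) + 44\right) + 2198 = \left(-2803 + 44\right) + 2198 = -2759 + 2198 = -561$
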